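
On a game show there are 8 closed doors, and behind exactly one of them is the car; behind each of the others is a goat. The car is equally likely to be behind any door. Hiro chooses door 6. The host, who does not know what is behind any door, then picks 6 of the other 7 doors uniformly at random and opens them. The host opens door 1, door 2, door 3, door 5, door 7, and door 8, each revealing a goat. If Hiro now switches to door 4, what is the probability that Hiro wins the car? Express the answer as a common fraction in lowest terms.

1/2

Because the host chose which doors to open without knowing where the car is, the choice is independent of the prize location. Learning that none of the 6 opened doors holds the car simply rules out those 6 locations and leaves the remaining 2 doors still equally likely by symmetry.
So P(the car behind door 4) = 1/2.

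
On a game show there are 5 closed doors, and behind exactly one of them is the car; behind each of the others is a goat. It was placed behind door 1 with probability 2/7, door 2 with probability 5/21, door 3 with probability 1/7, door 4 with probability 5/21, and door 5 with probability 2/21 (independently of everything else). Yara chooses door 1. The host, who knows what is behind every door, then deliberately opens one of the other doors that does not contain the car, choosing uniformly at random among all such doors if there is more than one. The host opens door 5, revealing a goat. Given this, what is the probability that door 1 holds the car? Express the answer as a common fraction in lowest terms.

9/35

Condition on the true location of the car.
If it is behind door 1 (prior 2/7): the host has 4 equally likely choices, so probability 1/4; weight (2/7)·(1/4) = 1/14.
If it is behind either of doors 2 and 4 (prior 5/21 each): the host has 3 equally likely choices, so probability 1/3; weight (5/21)·(1/3) = 5/63 each.
If it is behind door 3 (prior 1/7): the host has 3 equally likely choices, so probability 1/3; weight (1/7)·(1/3) = 1/21.
If it is behind door 5 (prior 2/21): the host opened door 5, so this case is ruled out; weight (2/21)·0 = 0.
The weights sum to 5/18.
So P(the car behind door 1 | the host opened door 5) = (1/14) / (5/18) = 9/35.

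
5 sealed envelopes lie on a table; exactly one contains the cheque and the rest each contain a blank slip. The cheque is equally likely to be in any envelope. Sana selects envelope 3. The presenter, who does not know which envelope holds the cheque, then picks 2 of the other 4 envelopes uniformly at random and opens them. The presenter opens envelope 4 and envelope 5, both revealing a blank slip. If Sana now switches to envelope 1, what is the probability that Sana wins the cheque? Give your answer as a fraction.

1/3

Because the presenter chose which envelopes to open without knowing where the cheque is, the choice is independent of the prize location. Learning that none of the 2 opened envelopes holds the cheque simply rules out those 2 locations and leaves the remaining 3 envelopes still equally likely by symmetry.
So P(the cheque in envelope 1) = 1/3.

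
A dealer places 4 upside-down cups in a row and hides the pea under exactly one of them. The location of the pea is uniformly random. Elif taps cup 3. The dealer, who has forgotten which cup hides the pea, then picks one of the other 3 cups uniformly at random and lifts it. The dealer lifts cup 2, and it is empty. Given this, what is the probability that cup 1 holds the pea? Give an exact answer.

Apply Bayes' rule, conditioning on where the pea actually is.
If it is under any of cups 1, 3, and 4 (prior 1/4 each): the dealer picks cup 2 with probability 1/3 regardless, and it is not the prize; weight (1/4)·(1/3) = 1/12 each.
If it is under cup 2 (prior 1/4): the dealer opened cup 2, so this case is ruled out; weight (1/4)·0 = 0.
The weights sum to 1/4.
So P(the pea under cup 1 | the dealer opened cup 2) = (1/12) / (1/4) = 1/3.

1/3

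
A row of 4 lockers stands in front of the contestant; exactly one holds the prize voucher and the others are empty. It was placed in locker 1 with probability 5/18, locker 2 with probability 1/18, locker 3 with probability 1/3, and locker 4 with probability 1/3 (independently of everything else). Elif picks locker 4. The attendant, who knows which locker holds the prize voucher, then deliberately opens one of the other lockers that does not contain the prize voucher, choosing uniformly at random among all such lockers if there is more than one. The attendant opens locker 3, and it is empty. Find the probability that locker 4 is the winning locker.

2/5

Apply Bayes' rule, conditioning on where the prize voucher actually is.
If it is in locker 1 (prior 5/18): the attendant has 2 equally likely choices, so probability 1/2; weight (5/18)·(1/2) = 5/36.
If it is in locker 2 (prior 1/18): the attendant has 2 equally likely choices, so probability 1/2; weight (1/18)·(1/2) = 1/36.
If it is in locker 3 (prior 1/3): the attendant opened locker 3, so this case is ruled out; weight (1/3)·0 = 0.
If it is in locker 4 (prior 1/3): the attendant has 3 equally likely choices, so probability 1/3; weight (1/3)·(1/3) = 1/9.
The weights sum to 5/18.
So P(the prize voucher in locker 4 | the attendant opened locker 3) = (1/9) / (5/18) = 2/5.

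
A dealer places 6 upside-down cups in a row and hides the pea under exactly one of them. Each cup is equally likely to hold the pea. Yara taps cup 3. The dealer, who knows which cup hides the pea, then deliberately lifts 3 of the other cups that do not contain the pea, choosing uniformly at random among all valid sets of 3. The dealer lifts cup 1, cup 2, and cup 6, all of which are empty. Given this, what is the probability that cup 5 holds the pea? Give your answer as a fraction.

Consider each possible location of the pea in turn.
If it is under any of cups 1, 2, and 6 (prior 1/6 each): that cup was opened and seen not to hold the prize — ruled out; weight (1/6)·0 = 0 each.
If it is under cup 3 (prior 1/6): the dealer has 10 equally likely choices, so probability 1/10; weight (1/6)·(1/10) = 1/60.
If it is under either of cups 4 and 5 (prior 1/6 each): the dealer has 4 equally likely choices, so probability 1/4; weight (1/6)·(1/4) = 1/24 each.
The weights sum to 1/10.
So P(the pea under cup 5 | the dealer opened cup 1, cup 2, and cup 6) = (1/24) / (1/10) = 5/12.

5/12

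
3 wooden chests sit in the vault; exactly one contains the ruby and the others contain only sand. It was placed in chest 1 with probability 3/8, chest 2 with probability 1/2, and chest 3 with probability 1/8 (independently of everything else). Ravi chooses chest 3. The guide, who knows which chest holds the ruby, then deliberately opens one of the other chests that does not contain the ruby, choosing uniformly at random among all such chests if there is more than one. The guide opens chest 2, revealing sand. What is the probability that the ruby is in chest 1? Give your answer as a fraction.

6/7

Apply Bayes' rule, conditioning on where the ruby actually is.
If it is in chest 1 (prior 3/8): the guide has no choice, probability 1; weight (3/8)·1 = 3/8.
If it is in chest 2 (prior 1/2): the guide opened chest 2, so this case is ruled out; weight (1/2)·0 = 0.
If it is in chest 3 (prior 1/8): the guide has 2 equally likely choices, so probability 1/2; weight (1/8)·(1/2) = 1/16.
The weights sum to 7/16.
So P(the ruby in chest 1 | the guide opened chest 2) = (3/8) / (7/16) = 6/7.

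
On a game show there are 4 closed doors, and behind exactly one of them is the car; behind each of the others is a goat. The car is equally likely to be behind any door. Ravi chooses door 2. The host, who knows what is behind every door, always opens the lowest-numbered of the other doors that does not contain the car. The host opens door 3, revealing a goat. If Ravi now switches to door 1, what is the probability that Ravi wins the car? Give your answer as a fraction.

1

Condition on the true location of the car.
If it is behind door 1 (prior 1/4): door 3 is the lowest-numbered option available, probability 1; weight (1/4)·1 = 1/4.
If it is behind either of doors 2 and 4 (prior 1/4 each): the host would have opened door 1 instead, probability 0; weight (1/4)·0 = 0 each.
If it is behind door 3 (prior 1/4): the host opened door 3, so this case is ruled out; weight (1/4)·0 = 0.
The weights sum to 1/4.
So P(the car behind door 1 | the host opened door 3) = (1/4) / (1/4) = 1.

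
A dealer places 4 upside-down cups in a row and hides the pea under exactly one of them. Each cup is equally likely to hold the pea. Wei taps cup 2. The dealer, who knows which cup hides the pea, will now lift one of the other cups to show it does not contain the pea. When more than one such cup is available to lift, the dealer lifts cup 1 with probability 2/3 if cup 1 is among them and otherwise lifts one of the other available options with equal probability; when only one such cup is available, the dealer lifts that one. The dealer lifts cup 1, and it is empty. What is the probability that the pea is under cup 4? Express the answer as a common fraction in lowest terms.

Condition on the true location of the pea.
If it is under cup 1 (prior 1/4): the dealer opened cup 1, so this case is ruled out; weight (1/4)·0 = 0.
If it is under any of cups 2, 3, and 4 (prior 1/4 each): cup 1 is available, opened with probability 2/3; weight (1/4)·(2/3) = 1/6 each.
The weights sum to 1/2.
So P(the pea under cup 4 | the dealer opened cup 1) = (1/6) / (1/2) = 1/3.

1/3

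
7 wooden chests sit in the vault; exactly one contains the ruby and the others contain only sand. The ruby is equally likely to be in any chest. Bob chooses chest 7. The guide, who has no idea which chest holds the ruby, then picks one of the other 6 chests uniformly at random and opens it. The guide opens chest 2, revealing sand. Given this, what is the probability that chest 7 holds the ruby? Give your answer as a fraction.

Consider each possible location of the ruby in turn.
If it is in any of chests 1, 3, 4, 5, 6, and 7 (prior 1/7 each): the guide picks chest 2 with probability 1/6 regardless, and it is not the prize; weight (1/7)·(1/6) = 1/42 each.
If it is in chest 2 (prior 1/7): the guide opened chest 2, so this case is ruled out; weight (1/7)·0 = 0.
The weights sum to 1/7.
So P(the ruby in chest 7 | the guide opened chest 2) = (1/42) / (1/7) = 1/6.

1/6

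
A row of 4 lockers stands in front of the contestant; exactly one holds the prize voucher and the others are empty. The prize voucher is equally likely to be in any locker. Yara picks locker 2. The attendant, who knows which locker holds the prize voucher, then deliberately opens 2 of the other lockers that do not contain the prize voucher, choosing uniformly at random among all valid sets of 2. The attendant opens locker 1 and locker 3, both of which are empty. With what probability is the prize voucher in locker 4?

Consider each possible location of the prize voucher in turn.
If it is in either of lockers 1 and 3 (prior 1/4 each): that locker was opened and seen not to hold the prize — ruled out; weight (1/4)·0 = 0 each.
If it is in locker 2 (prior 1/4): the attendant has 3 equally likely choices, so probability 1/3; weight (1/4)·(1/3) = 1/12.
If it is in locker 4 (prior 1/4): the attendant has no choice, probability 1; weight (1/4)·1 = 1/4.
The weights sum to 1/3.
So P(the prize voucher in locker 4 | the attendant opened locker 1 and locker 3) = (1/4) / (1/3) = 3/4.

3/4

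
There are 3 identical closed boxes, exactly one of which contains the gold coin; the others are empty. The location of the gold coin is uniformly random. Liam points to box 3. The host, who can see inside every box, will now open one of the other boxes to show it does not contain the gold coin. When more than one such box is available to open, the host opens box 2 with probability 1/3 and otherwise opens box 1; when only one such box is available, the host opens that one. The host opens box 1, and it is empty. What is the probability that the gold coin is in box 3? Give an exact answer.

Condition on the true location of the gold coin.
If it is in box 1 (prior 1/3): the host opened box 1, so this case is ruled out; weight (1/3)·0 = 0.
If it is in box 2 (prior 1/3): only box 1 is available, probability 1; weight (1/3)·1 = 1/3.
If it is in box 3 (prior 1/3): box 2 is available but not opened, probability 2/3; weight (1/3)·(2/3) = 2/9.
The weights sum to 5/9.
So P(the gold coin in box 3 | the host opened box 1) = (2/9) / (5/9) = 2/5.

2/5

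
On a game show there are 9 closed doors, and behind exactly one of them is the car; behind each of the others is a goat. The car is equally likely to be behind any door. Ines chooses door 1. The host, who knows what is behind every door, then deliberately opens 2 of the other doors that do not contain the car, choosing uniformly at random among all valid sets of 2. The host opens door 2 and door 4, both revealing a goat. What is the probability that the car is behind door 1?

Consider each possible location of the car in turn.
If it is behind door 1 (prior 1/9): the host has 28 equally likely choices, so probability 1/28; weight (1/9)·(1/28) = 1/252.
If it is behind either of doors 2 and 4 (prior 1/9 each): that door was opened and seen not to hold the prize — ruled out; weight (1/9)·0 = 0 each.
If it is behind any of doors 3, 5, 6, 7, 8, and 9 (prior 1/9 each): the host has 21 equally likely choices, so probability 1/21; weight (1/9)·(1/21) = 1/189 each.
The weights sum to 1/28.
So P(the car behind door 1 | the host opened door 2 and door 4) = (1/252) / (1/28) = 1/9.

1/9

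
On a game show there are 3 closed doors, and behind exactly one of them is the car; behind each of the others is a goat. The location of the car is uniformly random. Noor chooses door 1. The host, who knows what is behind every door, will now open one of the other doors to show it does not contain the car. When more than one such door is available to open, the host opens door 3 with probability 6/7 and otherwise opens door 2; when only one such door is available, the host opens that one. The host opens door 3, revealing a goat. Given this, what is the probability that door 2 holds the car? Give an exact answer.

Apply Bayes' rule, conditioning on where the car actually is.
If it is behind door 1 (prior 1/3): door 3 is available, opened with probability 6/7; weight (1/3)·(6/7) = 2/7.
If it is behind door 2 (prior 1/3): only door 3 is available, probability 1; weight (1/3)·1 = 1/3.
If it is behind door 3 (prior 1/3): the host opened door 3, so this case is ruled out; weight (1/3)·0 = 0.
The weights sum to 13/21.
So P(the car behind door 2 | the host opened door 3) = (1/3) / (13/21) = 7/13.

7/13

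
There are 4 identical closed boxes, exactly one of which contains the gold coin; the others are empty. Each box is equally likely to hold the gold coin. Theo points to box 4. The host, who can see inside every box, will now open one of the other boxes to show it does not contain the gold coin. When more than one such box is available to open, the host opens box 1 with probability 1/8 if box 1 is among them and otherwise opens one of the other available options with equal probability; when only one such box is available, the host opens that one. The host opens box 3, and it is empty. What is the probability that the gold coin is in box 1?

Consider each possible location of the gold coin in turn.
If it is in box 1 (prior 1/4): box 1 holds the prize so is unavailable; the host chooses uniformly among the 2 others, probability 1/2; weight (1/4)·(1/2) = 1/8.
If it is in box 2 (prior 1/4): box 1 is available but not opened, probability 7/8; weight (1/4)·(7/8) = 7/32.
If it is in box 3 (prior 1/4): the host opened box 3, so this case is ruled out; weight (1/4)·0 = 0.
If it is in box 4 (prior 1/4): box 1 is available but not opened; box 3 gets probability (1 − 1/8)/2 = 7/16; weight (1/4)·(7/16) = 7/64.
The weights sum to 29/64.
So P(the gold coin in box 1 | the host opened box 3) = (1/8) / (29/64) = 8/29.

8/29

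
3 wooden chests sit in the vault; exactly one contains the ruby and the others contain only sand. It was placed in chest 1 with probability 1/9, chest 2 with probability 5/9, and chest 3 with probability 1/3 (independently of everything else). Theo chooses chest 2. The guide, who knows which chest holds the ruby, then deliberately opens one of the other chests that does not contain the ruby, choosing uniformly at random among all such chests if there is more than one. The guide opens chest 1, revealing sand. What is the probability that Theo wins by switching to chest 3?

Condition on the true location of the ruby.
If it is in chest 1 (prior 1/9): the guide opened chest 1, so this case is ruled out; weight (1/9)·0 = 0.
If it is in chest 2 (prior 5/9): the guide has 2 equally likely choices, so probability 1/2; weight (5/9)·(1/2) = 5/18.
If it is in chest 3 (prior 1/3): the guide has no choice, probability 1; weight (1/3)·1 = 1/3.
The weights sum to 11/18.
So P(the ruby in chest 3 | the guide opened chest 1) = (1/3) / (11/18) = 6/11.

6/11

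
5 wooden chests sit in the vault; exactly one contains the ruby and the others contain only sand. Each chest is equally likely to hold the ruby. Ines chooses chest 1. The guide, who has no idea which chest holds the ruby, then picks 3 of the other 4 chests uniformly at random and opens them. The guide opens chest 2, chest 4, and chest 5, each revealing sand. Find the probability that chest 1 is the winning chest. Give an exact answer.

Because the guide chose which chests to open without knowing where the ruby is, the choice is independent of the prize location. Learning that none of the 3 opened chests holds the ruby simply rules out those 3 locations and leaves the remaining 2 chests still equally likely by symmetry.
So P(the ruby in chest 1) = 1/2.

1/2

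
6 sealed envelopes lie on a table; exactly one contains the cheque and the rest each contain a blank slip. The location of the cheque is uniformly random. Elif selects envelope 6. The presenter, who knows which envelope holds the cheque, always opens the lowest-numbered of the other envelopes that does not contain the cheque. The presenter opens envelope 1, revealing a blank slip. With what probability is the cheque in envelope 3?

Condition on the true location of the cheque.
If it is in envelope 1 (prior 1/6): the presenter opened envelope 1, so this case is ruled out; weight (1/6)·0 = 0.
If it is in any of envelopes 2, 3, 4, 5, and 6 (prior 1/6 each): envelope 1 is the lowest-numbered option available, probability 1; weight (1/6)·1 = 1/6 each.
The weights sum to 5/6.
So P(the cheque in envelope 3 | the presenter opened envelope 1) = (1/6) / (5/6) = 1/5.

1/5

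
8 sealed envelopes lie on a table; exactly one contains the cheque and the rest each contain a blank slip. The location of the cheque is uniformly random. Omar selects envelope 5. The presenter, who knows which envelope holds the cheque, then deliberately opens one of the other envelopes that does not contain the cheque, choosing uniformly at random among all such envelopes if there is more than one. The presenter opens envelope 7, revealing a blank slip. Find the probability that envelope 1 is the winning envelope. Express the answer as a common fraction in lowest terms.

Condition on the true location of the cheque.
If it is in any of envelopes 1, 2, 3, 4, 6, and 8 (prior 1/8 each): the presenter has 6 equally likely choices, so probability 1/6; weight (1/8)·(1/6) = 1/48 each.
If it is in envelope 5 (prior 1/8): the presenter has 7 equally likely choices, so probability 1/7; weight (1/8)·(1/7) = 1/56.
If it is in envelope 7 (prior 1/8): the presenter opened envelope 7, so this case is ruled out; weight (1/8)·0 = 0.
The weights sum to 1/7.
So P(the cheque in envelope 1 | the presenter opened envelope 7) = (1/48) / (1/7) = 7/48.

7/48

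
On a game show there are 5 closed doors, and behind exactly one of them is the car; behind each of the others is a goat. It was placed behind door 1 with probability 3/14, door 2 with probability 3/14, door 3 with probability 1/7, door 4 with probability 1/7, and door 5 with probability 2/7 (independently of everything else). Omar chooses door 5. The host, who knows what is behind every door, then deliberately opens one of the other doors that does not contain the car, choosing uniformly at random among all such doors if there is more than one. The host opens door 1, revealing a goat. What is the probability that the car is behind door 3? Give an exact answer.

Apply Bayes' rule, conditioning on where the car actually is.
If it is behind door 1 (prior 3/14): the host opened door 1, so this case is ruled out; weight (3/14)·0 = 0.
If it is behind door 2 (prior 3/14): the host has 3 equally likely choices, so probability 1/3; weight (3/14)·(1/3) = 1/14.
If it is behind either of doors 3 and 4 (prior 1/7 each): the host has 3 equally likely choices, so probability 1/3; weight (1/7)·(1/3) = 1/21 each.
If it is behind door 5 (prior 2/7): the host has 4 equally likely choices, so probability 1/4; weight (2/7)·(1/4) = 1/14.
The weights sum to 5/21.
So P(the car behind door 3 | the host opened door 1) = (1/21) / (5/21) = 1/5.

1/5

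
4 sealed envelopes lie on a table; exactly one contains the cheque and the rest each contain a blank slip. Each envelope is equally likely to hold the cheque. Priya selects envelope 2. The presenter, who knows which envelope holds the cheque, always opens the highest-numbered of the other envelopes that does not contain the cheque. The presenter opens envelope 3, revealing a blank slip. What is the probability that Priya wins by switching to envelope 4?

1

Consider each possible location of the cheque in turn.
If it is in either of envelopes 1 and 2 (prior 1/4 each): the presenter would have opened envelope 4 instead, probability 0; weight (1/4)·0 = 0 each.
If it is in envelope 3 (prior 1/4): the presenter opened envelope 3, so this case is ruled out; weight (1/4)·0 = 0.
If it is in envelope 4 (prior 1/4): envelope 3 is the highest-numbered option available, probability 1; weight (1/4)·1 = 1/4.
The weights sum to 1/4.
So P(the cheque in envelope 4 | the presenter opened envelope 3) = (1/4) / (1/4) = 1.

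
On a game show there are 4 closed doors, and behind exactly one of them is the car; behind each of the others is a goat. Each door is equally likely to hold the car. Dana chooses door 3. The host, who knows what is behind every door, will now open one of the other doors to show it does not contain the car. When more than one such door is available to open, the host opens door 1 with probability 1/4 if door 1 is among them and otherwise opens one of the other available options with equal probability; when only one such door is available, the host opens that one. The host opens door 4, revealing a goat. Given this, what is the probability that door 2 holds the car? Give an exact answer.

Condition on the true location of the car.
If it is behind door 1 (prior 1/4): door 1 holds the prize so is unavailable; the host chooses uniformly among the 2 others, probability 1/2; weight (1/4)·(1/2) = 1/8.
If it is behind door 2 (prior 1/4): door 1 is available but not opened, probability 3/4; weight (1/4)·(3/4) = 3/16.
If it is behind door 3 (prior 1/4): door 1 is available but not opened; door 4 gets probability (1 − 1/4)/2 = 3/8; weight (1/4)·(3/8) = 3/32.
If it is behind door 4 (prior 1/4): the host opened door 4, so this case is ruled out; weight (1/4)·0 = 0.
The weights sum to 13/32.
So P(the car behind door 2 | the host opened door 4) = (3/16) / (13/32) = 6/13.

6/13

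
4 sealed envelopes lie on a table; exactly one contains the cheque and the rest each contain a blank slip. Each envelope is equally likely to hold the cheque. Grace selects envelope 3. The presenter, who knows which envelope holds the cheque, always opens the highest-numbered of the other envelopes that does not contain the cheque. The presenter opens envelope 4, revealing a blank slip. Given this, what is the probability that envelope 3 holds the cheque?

1/3

Consider each possible location of the cheque in turn.
If it is in any of envelopes 1, 2, and 3 (prior 1/4 each): envelope 4 is the highest-numbered option available, probability 1; weight (1/4)·1 = 1/4 each.
If it is in envelope 4 (prior 1/4): the presenter opened envelope 4, so this case is ruled out; weight (1/4)·0 = 0.
The weights sum to 3/4.
So P(the cheque in envelope 3 | the presenter opened envelope 4) = (1/4) / (3/4) = 1/3.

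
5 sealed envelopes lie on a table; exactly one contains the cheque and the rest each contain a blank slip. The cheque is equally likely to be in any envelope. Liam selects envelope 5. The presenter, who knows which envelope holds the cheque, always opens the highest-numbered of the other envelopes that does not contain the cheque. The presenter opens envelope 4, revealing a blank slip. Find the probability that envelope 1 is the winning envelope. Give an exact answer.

1/4

Apply Bayes' rule, conditioning on where the cheque actually is.
If it is in any of envelopes 1, 2, 3, and 5 (prior 1/5 each): envelope 4 is the highest-numbered option available, probability 1; weight (1/5)·1 = 1/5 each.
If it is in envelope 4 (prior 1/5): the presenter opened envelope 4, so this case is ruled out; weight (1/5)·0 = 0.
The weights sum to 4/5.
So P(the cheque in envelope 1 | the presenter opened envelope 4) = (1/5) / (4/5) = 1/4.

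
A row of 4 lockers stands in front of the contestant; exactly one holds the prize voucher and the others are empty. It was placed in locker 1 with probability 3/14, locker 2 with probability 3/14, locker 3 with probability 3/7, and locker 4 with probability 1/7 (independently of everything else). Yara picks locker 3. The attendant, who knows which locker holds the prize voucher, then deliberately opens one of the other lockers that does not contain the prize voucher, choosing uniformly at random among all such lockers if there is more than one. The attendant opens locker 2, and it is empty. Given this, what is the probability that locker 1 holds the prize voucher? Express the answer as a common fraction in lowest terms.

Consider each possible location of the prize voucher in turn.
If it is in locker 1 (prior 3/14): the attendant has 2 equally likely choices, so probability 1/2; weight (3/14)·(1/2) = 3/28.
If it is in locker 2 (prior 3/14): the attendant opened locker 2, so this case is ruled out; weight (3/14)·0 = 0.
If it is in locker 3 (prior 3/7): the attendant has 3 equally likely choices, so probability 1/3; weight (3/7)·(1/3) = 1/7.
If it is in locker 4 (prior 1/7): the attendant has 2 equally likely choices, so probability 1/2; weight (1/7)·(1/2) = 1/14.
The weights sum to 9/28.
So P(the prize voucher in locker 1 | the attendant opened locker 2) = (3/28) / (9/28) = 1/3.

1/3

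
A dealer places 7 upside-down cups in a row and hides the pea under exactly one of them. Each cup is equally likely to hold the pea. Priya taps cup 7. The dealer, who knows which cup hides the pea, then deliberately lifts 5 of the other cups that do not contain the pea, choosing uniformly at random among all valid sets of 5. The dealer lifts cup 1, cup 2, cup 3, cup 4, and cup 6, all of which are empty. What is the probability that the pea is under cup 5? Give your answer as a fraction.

6/7

Condition on the true location of the pea.
If it is under any of cups 1, 2, 3, 4, and 6 (prior 1/7 each): that cup was opened and seen not to hold the prize — ruled out; weight (1/7)·0 = 0 each.
If it is under cup 5 (prior 1/7): the dealer has no choice, probability 1; weight (1/7)·1 = 1/7.
If it is under cup 7 (prior 1/7): the dealer has 6 equally likely choices, so probability 1/6; weight (1/7)·(1/6) = 1/42.
The weights sum to 1/6.
So P(the pea under cup 5 | the dealer opened cup 1, cup 2, cup 3, cup 4, and cup 6) = (1/7) / (1/6) = 6/7.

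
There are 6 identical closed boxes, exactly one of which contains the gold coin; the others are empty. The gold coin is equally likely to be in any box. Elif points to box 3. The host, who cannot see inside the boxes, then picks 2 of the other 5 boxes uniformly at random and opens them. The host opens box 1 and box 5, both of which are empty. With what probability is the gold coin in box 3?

Because the host chose which boxes to open without knowing where the gold coin is, the choice is independent of the prize location. Learning that none of the 2 opened boxes holds the gold coin simply rules out those 2 locations and leaves the remaining 4 boxes still equally likely by symmetry.
So P(the gold coin in box 3) = 1/4.

1/4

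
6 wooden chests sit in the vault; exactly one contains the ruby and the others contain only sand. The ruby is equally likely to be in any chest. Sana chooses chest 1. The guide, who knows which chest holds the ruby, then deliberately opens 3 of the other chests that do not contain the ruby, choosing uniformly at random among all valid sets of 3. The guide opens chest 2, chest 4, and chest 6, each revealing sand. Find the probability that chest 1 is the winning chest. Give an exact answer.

Condition on the true location of the ruby.
If it is in chest 1 (prior 1/6): the guide has 10 equally likely choices, so probability 1/10; weight (1/6)·(1/10) = 1/60.
If it is in any of chests 2, 4, and 6 (prior 1/6 each): that chest was opened and seen not to hold the prize — ruled out; weight (1/6)·0 = 0 each.
If it is in either of chests 3 and 5 (prior 1/6 each): the guide has 4 equally likely choices, so probability 1/4; weight (1/6)·(1/4) = 1/24 each.
The weights sum to 1/10.
So P(the ruby in chest 1 | the guide opened chest 2, chest 4, and chest 6) = (1/60) / (1/10) = 1/6.

1/6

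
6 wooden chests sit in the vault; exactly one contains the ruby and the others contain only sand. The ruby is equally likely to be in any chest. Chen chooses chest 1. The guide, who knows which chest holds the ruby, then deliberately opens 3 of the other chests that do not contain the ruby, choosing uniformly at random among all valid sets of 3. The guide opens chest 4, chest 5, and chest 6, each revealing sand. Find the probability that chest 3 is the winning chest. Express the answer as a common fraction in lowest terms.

5/12

Condition on the true location of the ruby.
If it is in chest 1 (prior 1/6): the guide has 10 equally likely choices, so probability 1/10; weight (1/6)·(1/10) = 1/60.
If it is in either of chests 2 and 3 (prior 1/6 each): the guide has 4 equally likely choices, so probability 1/4; weight (1/6)·(1/4) = 1/24 each.
If it is in any of chests 4, 5, and 6 (prior 1/6 each): that chest was opened and seen not to hold the prize — ruled out; weight (1/6)·0 = 0 each.
The weights sum to 1/10.
So P(the ruby in chest 3 | the guide opened chest 4, chest 5, and chest 6) = (1/24) / (1/10) = 5/12.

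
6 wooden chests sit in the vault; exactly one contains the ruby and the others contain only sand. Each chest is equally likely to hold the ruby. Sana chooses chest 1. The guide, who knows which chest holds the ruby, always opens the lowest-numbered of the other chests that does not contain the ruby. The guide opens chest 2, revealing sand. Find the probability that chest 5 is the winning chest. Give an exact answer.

1/5

Consider each possible location of the ruby in turn.
If it is in any of chests 1, 3, 4, 5, and 6 (prior 1/6 each): chest 2 is the lowest-numbered option available, probability 1; weight (1/6)·1 = 1/6 each.
If it is in chest 2 (prior 1/6): the guide opened chest 2, so this case is ruled out; weight (1/6)·0 = 0.
The weights sum to 5/6.
So P(the ruby in chest 5 | the guide opened chest 2) = (1/6) / (5/6) = 1/5.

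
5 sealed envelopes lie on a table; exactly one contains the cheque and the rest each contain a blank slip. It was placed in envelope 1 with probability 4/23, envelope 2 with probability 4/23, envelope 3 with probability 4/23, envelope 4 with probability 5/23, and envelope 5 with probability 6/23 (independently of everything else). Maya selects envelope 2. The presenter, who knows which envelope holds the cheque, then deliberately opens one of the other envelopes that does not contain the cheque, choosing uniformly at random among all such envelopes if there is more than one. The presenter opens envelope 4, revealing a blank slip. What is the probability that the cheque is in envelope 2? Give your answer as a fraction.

3/17

Consider each possible location of the cheque in turn.
If it is in either of envelopes 1 and 3 (prior 4/23 each): the presenter has 3 equally likely choices, so probability 1/3; weight (4/23)·(1/3) = 4/69 each.
If it is in envelope 2 (prior 4/23): the presenter has 4 equally likely choices, so probability 1/4; weight (4/23)·(1/4) = 1/23.
If it is in envelope 4 (prior 5/23): the presenter opened envelope 4, so this case is ruled out; weight (5/23)·0 = 0.
If it is in envelope 5 (prior 6/23): the presenter has 3 equally likely choices, so probability 1/3; weight (6/23)·(1/3) = 2/23.
The weights sum to 17/69.
So P(the cheque in envelope 2 | the presenter opened envelope 4) = (1/23) / (17/69) = 3/17.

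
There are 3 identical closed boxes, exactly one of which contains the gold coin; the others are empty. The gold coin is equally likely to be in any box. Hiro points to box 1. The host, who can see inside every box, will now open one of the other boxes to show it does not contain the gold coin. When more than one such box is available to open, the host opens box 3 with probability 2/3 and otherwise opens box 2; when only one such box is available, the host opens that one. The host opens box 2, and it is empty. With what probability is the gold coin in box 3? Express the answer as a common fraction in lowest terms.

Consider each possible location of the gold coin in turn.
If it is in box 1 (prior 1/3): box 3 is available but not opened, probability 1/3; weight (1/3)·(1/3) = 1/9.
If it is in box 2 (prior 1/3): the host opened box 2, so this case is ruled out; weight (1/3)·0 = 0.
If it is in box 3 (prior 1/3): only box 2 is available, probability 1; weight (1/3)·1 = 1/3.
The weights sum to 4/9.
So P(the gold coin in box 3 | the host opened box 2) = (1/3) / (4/9) = 3/4.

3/4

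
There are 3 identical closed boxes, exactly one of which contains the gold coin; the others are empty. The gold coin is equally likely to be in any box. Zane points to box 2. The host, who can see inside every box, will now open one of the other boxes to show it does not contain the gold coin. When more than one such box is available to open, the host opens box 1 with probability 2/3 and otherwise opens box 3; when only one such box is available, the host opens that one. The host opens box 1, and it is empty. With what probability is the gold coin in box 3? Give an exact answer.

Apply Bayes' rule, conditioning on where the gold coin actually is.
If it is in box 1 (prior 1/3): the host opened box 1, so this case is ruled out; weight (1/3)·0 = 0.
If it is in box 2 (prior 1/3): box 1 is available, opened with probability 2/3; weight (1/3)·(2/3) = 2/9.
If it is in box 3 (prior 1/3): only box 1 is available, probability 1; weight (1/3)·1 = 1/3.
The weights sum to 5/9.
So P(the gold coin in box 3 | the host opened box 1) = (1/3) / (5/9) = 3/5.

3/5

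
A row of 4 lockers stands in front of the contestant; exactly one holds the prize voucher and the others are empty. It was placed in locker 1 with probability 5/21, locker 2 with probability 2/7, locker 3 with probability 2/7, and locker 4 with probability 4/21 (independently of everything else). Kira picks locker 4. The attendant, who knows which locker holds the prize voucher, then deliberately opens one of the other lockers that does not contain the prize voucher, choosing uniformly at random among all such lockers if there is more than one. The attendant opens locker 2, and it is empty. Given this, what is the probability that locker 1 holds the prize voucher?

15/41

Apply Bayes' rule, conditioning on where the prize voucher actually is.
If it is in locker 1 (prior 5/21): the attendant has 2 equally likely choices, so probability 1/2; weight (5/21)·(1/2) = 5/42.
If it is in locker 2 (prior 2/7): the attendant opened locker 2, so this case is ruled out; weight (2/7)·0 = 0.
If it is in locker 3 (prior 2/7): the attendant has 2 equally likely choices, so probability 1/2; weight (2/7)·(1/2) = 1/7.
If it is in locker 4 (prior 4/21): the attendant has 3 equally likely choices, so probability 1/3; weight (4/21)·(1/3) = 4/63.
The weights sum to 41/126.
So P(the prize voucher in locker 1 | the attendant opened locker 2) = (5/42) / (41/126) = 15/41.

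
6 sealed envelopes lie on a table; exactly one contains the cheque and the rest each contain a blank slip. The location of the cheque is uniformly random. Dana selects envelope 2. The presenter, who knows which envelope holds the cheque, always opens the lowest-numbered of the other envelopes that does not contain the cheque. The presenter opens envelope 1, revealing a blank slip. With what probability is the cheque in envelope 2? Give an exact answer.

Consider each possible location of the cheque in turn.
If it is in envelope 1 (prior 1/6): the presenter opened envelope 1, so this case is ruled out; weight (1/6)·0 = 0.
If it is in any of envelopes 2, 3, 4, 5, and 6 (prior 1/6 each): envelope 1 is the lowest-numbered option available, probability 1; weight (1/6)·1 = 1/6 each.
The weights sum to 5/6.
So P(the cheque in envelope 2 | the presenter opened envelope 1) = (1/6) / (5/6) = 1/5.

1/5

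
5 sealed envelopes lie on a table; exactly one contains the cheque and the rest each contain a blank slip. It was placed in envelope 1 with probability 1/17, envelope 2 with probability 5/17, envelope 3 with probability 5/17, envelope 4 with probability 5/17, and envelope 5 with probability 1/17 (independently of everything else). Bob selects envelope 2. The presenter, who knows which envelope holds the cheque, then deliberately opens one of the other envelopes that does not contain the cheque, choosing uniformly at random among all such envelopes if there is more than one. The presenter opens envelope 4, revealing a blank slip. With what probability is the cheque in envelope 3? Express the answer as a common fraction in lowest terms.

20/43

Apply Bayes' rule, conditioning on where the cheque actually is.
If it is in either of envelopes 1 and 5 (prior 1/17 each): the presenter has 3 equally likely choices, so probability 1/3; weight (1/17)·(1/3) = 1/51 each.
If it is in envelope 2 (prior 5/17): the presenter has 4 equally likely choices, so probability 1/4; weight (5/17)·(1/4) = 5/68.
If it is in envelope 3 (prior 5/17): the presenter has 3 equally likely choices, so probability 1/3; weight (5/17)·(1/3) = 5/51.
If it is in envelope 4 (prior 5/17): the presenter opened envelope 4, so this case is ruled out; weight (5/17)·0 = 0.
The weights sum to 43/204.
So P(the cheque in envelope 3 | the presenter opened envelope 4) = (5/51) / (43/204) = 20/43.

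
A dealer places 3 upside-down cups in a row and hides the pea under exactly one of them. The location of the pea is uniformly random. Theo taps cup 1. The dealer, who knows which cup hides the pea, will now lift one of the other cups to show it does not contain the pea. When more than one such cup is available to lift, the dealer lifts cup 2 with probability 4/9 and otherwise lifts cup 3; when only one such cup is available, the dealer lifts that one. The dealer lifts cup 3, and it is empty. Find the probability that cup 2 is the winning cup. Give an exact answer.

9/14

Consider each possible location of the pea in turn.
If it is under cup 1 (prior 1/3): cup 2 is available but not opened, probability 5/9; weight (1/3)·(5/9) = 5/27.
If it is under cup 2 (prior 1/3): only cup 3 is available, probability 1; weight (1/3)·1 = 1/3.
If it is under cup 3 (prior 1/3): the dealer opened cup 3, so this case is ruled out; weight (1/3)·0 = 0.
The weights sum to 14/27.
So P(the pea under cup 2 | the dealer opened cup 3) = (1/3) / (14/27) = 9/14.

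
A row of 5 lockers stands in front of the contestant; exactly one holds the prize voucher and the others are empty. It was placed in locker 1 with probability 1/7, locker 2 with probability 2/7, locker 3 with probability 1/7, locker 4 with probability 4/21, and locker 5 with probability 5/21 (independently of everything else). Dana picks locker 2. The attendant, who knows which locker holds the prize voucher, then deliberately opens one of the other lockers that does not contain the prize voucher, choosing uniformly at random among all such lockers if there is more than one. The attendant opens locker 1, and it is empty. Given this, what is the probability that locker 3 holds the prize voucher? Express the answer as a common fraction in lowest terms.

2/11

Condition on the true location of the prize voucher.
If it is in locker 1 (prior 1/7): the attendant opened locker 1, so this case is ruled out; weight (1/7)·0 = 0.
If it is in locker 2 (prior 2/7): the attendant has 4 equally likely choices, so probability 1/4; weight (2/7)·(1/4) = 1/14.
If it is in locker 3 (prior 1/7): the attendant has 3 equally likely choices, so probability 1/3; weight (1/7)·(1/3) = 1/21.
If it is in locker 4 (prior 4/21): the attendant has 3 equally likely choices, so probability 1/3; weight (4/21)·(1/3) = 4/63.
If it is in locker 5 (prior 5/21): the attendant has 3 equally likely choices, so probability 1/3; weight (5/21)·(1/3) = 5/63.
The weights sum to 11/42.
So P(the prize voucher in locker 3 | the attendant opened locker 1) = (1/21) / (11/42) = 2/11.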